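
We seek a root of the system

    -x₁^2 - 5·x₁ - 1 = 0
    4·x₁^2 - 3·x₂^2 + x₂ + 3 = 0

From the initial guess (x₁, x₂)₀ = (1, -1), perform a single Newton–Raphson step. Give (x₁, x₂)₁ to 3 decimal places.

(0.000, -0.286)

At (1, -1): F = (-7.000, 3.000).
Jacobian J = [[-2·x₁ - 5, 0], [8·x₁, -6·x₂ + 1]].
At the point, J = [[-7.000, 0.000], [8.000, 7.000]] (det J = -49.000).
Solving J·Δ = −F gives Δ = (-1.000, 0.714).
Then the next iterate is (x₁, x₂)₁ = (0.000, -0.286).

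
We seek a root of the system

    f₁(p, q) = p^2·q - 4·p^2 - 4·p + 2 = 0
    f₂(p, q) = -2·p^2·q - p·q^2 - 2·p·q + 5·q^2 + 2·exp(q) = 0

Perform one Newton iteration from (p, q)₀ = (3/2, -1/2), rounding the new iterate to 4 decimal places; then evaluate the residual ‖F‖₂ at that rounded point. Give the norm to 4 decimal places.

3.9256

At (3/2, -1/2): F = (-14.1250, 5.838061).
Jacobian J = [[2·p·q - 8·p - 4, p^2], [-4·p·q - q^2 - 2·q, -2·p^2 - 2·p·q - 2·p + 10·q + 2·exp(q)]].
At the point, J = [[-17.5000, 2.2500], [3.7500, -9.786939]] (det J = 162.833927).
Solving J·Δ = −F gives Δ = (-0.7683, 0.3021).
Then the next iterate is (p, q)₁ = (0.7317, -0.1979).
Re-evaluating at (0.7317, -0.1979): F = (-3.174292, 2.309581), so ‖F‖₂ = 3.9256.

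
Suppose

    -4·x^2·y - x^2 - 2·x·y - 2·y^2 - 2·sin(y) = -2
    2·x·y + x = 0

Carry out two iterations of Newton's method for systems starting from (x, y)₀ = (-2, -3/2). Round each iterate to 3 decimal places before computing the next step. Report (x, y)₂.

(-0.591, -0.658)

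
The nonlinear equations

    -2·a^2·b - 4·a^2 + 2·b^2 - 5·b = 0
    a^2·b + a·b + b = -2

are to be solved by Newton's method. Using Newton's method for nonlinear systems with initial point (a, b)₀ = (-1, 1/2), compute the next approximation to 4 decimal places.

At (-1, 1/2): F = (-7.0000, 2.5000).
Jacobian J = [[-4·a·b - 8·a, -2·a^2 + 4·b - 5], [2·a·b + b, a^2 + a + 1]].
At the point, J = [[10.0000, -5.0000], [-0.5000, 1.0000]] (det J = 7.5000).
Solving J·Δ = −F gives Δ = (-0.7333, -2.8667).
Then the next iterate is (a, b)₁ = (-1.7333, -2.3667).

(-1.7333, -2.3667)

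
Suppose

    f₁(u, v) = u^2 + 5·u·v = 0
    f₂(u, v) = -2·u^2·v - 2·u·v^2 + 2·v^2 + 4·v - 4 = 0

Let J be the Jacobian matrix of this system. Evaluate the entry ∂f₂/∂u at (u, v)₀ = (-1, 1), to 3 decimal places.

∂f₂/∂u = -4·u·v - 2·v^2.
At (-1, 1) this is 2.000.

2.000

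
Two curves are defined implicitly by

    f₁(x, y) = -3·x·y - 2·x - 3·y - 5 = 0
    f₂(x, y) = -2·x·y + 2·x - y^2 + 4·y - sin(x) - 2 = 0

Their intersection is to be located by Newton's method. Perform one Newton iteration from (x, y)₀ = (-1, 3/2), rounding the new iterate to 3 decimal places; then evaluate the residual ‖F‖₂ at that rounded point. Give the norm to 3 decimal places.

4.004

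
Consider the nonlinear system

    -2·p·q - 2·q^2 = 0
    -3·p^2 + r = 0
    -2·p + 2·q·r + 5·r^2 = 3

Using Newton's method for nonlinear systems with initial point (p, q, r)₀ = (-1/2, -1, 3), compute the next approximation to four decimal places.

(-0.7534, -0.2986, 1.5102)

At (-1/2, -1, 3): F = (-3.0000, 2.2500, 37.0000).
Jacobian J = [[-2·q, -2·p - 4·q, 0], [-6·p, 0, 1], [-2, 2·r, 2·q + 10·r]].
At the point, J = [[2.0000, 5.0000, 0.0000], [3.0000, 0.0000, 1.0000], [-2.0000, 6.0000, 28.0000]] (det J = -442.0000).
Solving J·Δ = −F gives Δ = (-0.2534, 0.7014, -1.4898).
Then the next iterate is (p, q, r)₁ = (-0.7534, -0.2986, 1.5102).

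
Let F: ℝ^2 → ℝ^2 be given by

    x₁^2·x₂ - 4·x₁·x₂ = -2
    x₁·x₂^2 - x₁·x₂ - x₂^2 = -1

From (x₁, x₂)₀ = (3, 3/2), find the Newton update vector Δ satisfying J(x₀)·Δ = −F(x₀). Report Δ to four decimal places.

At (3, 3/2): F = (-2.5000, 1.0000).
Jacobian J = [[2·x₁·x₂ - 4·x₂, x₁^2 - 4·x₁], [x₂^2 - x₂, 2·x₁·x₂ - x₁ - 2·x₂]].
At the point, J = [[3.0000, -3.0000], [0.7500, 3.0000]] (det J = 11.2500).
Solving J·Δ = −F gives Δ = (0.4000, -0.4333).

(0.4000, -0.4333)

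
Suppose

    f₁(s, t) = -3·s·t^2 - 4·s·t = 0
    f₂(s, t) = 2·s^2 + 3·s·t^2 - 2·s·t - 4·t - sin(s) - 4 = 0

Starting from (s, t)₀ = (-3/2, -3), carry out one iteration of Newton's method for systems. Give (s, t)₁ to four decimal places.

(-0.5254, -2.6247)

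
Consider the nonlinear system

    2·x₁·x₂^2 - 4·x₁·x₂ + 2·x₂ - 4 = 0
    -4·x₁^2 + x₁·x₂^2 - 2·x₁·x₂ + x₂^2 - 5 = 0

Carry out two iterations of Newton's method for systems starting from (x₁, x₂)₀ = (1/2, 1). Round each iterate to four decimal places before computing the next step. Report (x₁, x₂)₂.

(0.0089, 2.2755)

At (1/2, 1): F = (-3.0000, -5.5000).
Jacobian J = [[2·x₂^2 - 4·x₂, 4·x₁·x₂ - 4·x₁ + 2], [-8·x₁ + x₂^2 - 2·x₂, 2·x₁·x₂ - 2·x₁ + 2·x₂]].
At the point, J = [[-2.0000, 2.0000], [-5.0000, 2.0000]] (det J = 6.0000).
Solving J·Δ = −F gives Δ = (-0.8333, 0.6667).
Then the next iterate is (x₁, x₂)₁ = (-0.3333, 1.6667).
Round to (-0.3333, 1.6667) and repeat: F = (-0.296296, -2.481315), J = [[-1.111022, 1.111156], [2.110889, 2.888978]].
Δ = (0.3422, 0.6088), so (x₁, x₂)₂ = (0.0089, 2.2755).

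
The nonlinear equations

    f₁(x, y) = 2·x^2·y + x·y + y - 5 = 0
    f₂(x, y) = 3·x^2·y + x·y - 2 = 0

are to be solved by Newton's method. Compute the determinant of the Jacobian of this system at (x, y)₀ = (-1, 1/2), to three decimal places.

2.000

J = [[4·x·y + y, 2·x^2 + x + 1], [6·x·y + y, 3·x^2 + x]].
At the point, J = [[-1.500, 2.000], [-2.500, 2.000]].
det J = 2.000.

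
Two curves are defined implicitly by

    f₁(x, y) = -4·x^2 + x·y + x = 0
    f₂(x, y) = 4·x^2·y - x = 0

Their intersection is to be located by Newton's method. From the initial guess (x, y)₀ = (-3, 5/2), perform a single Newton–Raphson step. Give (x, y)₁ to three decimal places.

At (-3, 5/2): F = (-46.500, 93.000).
Jacobian J = [[-8·x + y + 1, x], [8·x·y - 1, 4·x^2]].
At the point, J = [[27.500, -3.000], [-61.000, 36.000]] (det J = 807.000).
Solving J·Δ = −F gives Δ = (1.729, 0.346).
Then the next iterate is (x, y)₁ = (-1.271, 2.846).

(-1.271, 2.846)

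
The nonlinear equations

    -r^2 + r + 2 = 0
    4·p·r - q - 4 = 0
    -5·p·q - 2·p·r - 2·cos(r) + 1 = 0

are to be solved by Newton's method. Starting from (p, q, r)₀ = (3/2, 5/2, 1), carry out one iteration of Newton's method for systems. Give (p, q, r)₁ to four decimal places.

(-0.9880, 4.0481, 3.0000)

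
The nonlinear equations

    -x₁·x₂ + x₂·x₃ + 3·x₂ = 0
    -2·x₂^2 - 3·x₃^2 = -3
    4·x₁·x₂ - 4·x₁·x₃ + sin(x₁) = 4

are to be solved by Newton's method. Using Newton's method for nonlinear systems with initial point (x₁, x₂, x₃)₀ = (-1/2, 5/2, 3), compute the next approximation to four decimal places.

(-0.7759, 0.1776, 2.2625)

At (-1/2, 5/2, 3): F = (16.2500, -36.5000, -3.479426).
Jacobian J = [[-x₂, -x₁ + x₃ + 3, x₂], [0, -4·x₂, -6·x₃], [4·x₂ - 4·x₃ + cos(x₁), 4·x₁, -4·x₁]].
At the point, J = [[-2.5000, 6.5000, 2.5000], [0.0000, -10.0000, -18.0000], [-1.122417, -2.0000, 2.0000]] (det J = 243.262404).
Solving J·Δ = −F gives Δ = (-0.2759, -2.3224, -0.7375).
Then the next iterate is (x₁, x₂, x₃)₁ = (-0.7759, 0.1776, 2.2625).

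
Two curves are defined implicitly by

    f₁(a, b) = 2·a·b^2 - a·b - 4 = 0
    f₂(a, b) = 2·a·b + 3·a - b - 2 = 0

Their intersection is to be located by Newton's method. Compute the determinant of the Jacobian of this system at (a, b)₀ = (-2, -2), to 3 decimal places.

J = [[2·b^2 - b, 4·a·b - a], [2·b + 3, 2·a - 1]].
At the point, J = [[10.000, 18.000], [-1.000, -5.000]].
det J = -32.000.

-32.000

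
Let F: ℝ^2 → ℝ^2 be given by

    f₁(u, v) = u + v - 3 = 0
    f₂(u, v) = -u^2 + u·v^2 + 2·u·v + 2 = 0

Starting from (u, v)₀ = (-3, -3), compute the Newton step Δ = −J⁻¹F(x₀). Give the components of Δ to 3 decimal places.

At (-3, -3): F = (-9.000, -16.000).
Jacobian J = [[1, 1], [-2·u + v^2 + 2·v, 2·u·v + 2·u]].
At the point, J = [[1.000, 1.000], [9.000, 12.000]] (det J = 3.000).
Solving J·Δ = −F gives Δ = (30.667, -21.667).

(30.667, -21.667)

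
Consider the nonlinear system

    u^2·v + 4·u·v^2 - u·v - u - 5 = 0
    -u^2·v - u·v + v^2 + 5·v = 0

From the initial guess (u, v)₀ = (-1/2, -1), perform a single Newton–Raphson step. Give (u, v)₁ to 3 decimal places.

At (-1/2, -1): F = (-7.250, -4.250).
Jacobian J = [[2·u·v + 4·v^2 - v - 1, u^2 + 8·u·v - u], [-2·u·v - v, -u^2 - u + 2·v + 5]].
At the point, J = [[5.000, 4.750], [0.000, 3.250]] (det J = 16.250).
Solving J·Δ = −F gives Δ = (0.208, 1.308).
Then the next iterate is (u, v)₁ = (-0.292, 0.308).

(-0.292, 0.308)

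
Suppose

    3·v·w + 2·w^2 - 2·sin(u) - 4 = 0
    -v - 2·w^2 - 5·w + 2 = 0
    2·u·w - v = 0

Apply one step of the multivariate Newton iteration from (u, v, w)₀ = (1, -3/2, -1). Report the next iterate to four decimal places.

(-5.6388, 7.0925, -3.0925)

At (1, -3/2, -1): F = (0.817058, 6.5000, -0.5000).
Jacobian J = [[-2·cos(u), 3·w, 3·v + 4·w], [0, -1, -4·w - 5], [2·w, -1, 2·u]].
At the point, J = [[-1.080605, -3.0000, -8.5000], [0.0000, -1.0000, -1.0000], [-2.0000, -1.0000, 2.0000]] (det J = 14.241814).
Solving J·Δ = −F gives Δ = (-6.6388, 8.5925, -2.0925).
Then the next iterate is (u, v, w)₁ = (-5.6388, 7.0925, -3.0925).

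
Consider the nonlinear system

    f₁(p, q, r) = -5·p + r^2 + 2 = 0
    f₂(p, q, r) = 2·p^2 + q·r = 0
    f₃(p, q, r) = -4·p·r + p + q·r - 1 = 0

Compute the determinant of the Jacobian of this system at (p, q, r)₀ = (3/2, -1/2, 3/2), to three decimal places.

J = [[-5, 0, 2·r], [4·p, r, q], [-4·r + 1, r, -4·p + q]].
At the point, J = [[-5.000, 0.000, 3.000], [6.000, 1.500, -0.500], [-5.000, 1.500, -6.500]].
det J = 94.500.

94.500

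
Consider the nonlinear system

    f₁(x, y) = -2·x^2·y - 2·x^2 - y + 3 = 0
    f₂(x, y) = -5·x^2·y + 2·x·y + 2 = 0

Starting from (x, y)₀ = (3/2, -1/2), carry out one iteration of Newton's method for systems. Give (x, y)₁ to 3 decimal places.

(1.114, -0.062)

At (3/2, -1/2): F = (1.250, 6.125).
Jacobian J = [[-4·x·y - 4·x, -2·x^2 - 1], [-10·x·y + 2·y, -5·x^2 + 2·x]].
At the point, J = [[-3.000, -5.500], [6.500, -8.250]] (det J = 60.500).
Solving J·Δ = −F gives Δ = (-0.386, 0.438).
Then the next iterate is (x, y)₁ = (1.114, -0.062).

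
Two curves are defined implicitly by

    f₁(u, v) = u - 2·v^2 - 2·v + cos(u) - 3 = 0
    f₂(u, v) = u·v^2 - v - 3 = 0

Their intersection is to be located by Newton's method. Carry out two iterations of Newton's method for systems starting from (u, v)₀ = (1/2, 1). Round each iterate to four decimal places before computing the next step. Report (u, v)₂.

At (1/2, 1): F = (-5.622417, -3.5000).
Jacobian J = [[-sin(u) + 1, -4·v - 2], [v^2, 2·u·v - 1]].
At the point, J = [[0.520574, -6.0000], [1.0000, 0.0000]] (det J = 6.0000).
Solving J·Δ = −F gives Δ = (3.5000, -0.6334).
Then the next iterate is (u, v)₁ = (4.0000, 0.3666).
Round to (4.0000, 0.3666) and repeat: F = (-0.655635, -2.829018), J = [[1.756802, -3.4664], [0.134396, 1.9328]].
Δ = (2.8678, 1.2643), so (u, v)₂ = (6.8678, 1.6309).

(6.8678, 1.6309)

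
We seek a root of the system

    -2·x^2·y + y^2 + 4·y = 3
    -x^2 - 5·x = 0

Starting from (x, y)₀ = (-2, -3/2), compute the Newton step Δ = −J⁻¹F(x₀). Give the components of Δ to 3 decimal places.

(6.000, -9.536)

At (-2, -3/2): F = (5.250, 6.000).
Jacobian J = [[-4·x·y, -2·x^2 + 2·y + 4], [-2·x - 5, 0]].
At the point, J = [[-12.000, -7.000], [-1.000, 0.000]] (det J = -7.000).
Solving J·Δ = −F gives Δ = (6.000, -9.536).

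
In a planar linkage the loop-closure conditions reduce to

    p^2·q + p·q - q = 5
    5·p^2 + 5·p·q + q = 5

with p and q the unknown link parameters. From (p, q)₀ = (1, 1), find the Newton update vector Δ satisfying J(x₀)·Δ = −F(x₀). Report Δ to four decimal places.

(10.0000, -26.0000)

At (1, 1): F = (-4.0000, 6.0000).
Jacobian J = [[2·p·q + q, p^2 + p - 1], [10·p + 5·q, 5·p + 1]].
At the point, J = [[3.0000, 1.0000], [15.0000, 6.0000]] (det J = 3.0000).
Solving J·Δ = −F gives Δ = (10.0000, -26.0000).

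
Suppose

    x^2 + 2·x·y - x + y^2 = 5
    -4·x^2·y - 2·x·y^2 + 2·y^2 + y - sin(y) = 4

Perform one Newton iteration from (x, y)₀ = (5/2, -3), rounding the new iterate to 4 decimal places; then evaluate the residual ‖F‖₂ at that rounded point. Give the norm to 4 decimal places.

37.8198

At (5/2, -3): F = (-7.2500, 41.141120).
Jacobian J = [[2·x + 2·y - 1, 2·x + 2·y], [-8·x·y - 2·y^2, -4·x^2 - 4·x·y + 4·y - cos(y) + 1]].
At the point, J = [[-2.0000, -1.0000], [42.0000, -5.010008]] (det J = 52.020015).
Solving J·Δ = −F gives Δ = (-1.4891, -4.2718).
Then the next iterate is (x, y)₁ = (1.0109, -7.2718).
Re-evaluating at (1.0109, -7.2718): F = (33.187969, 18.135458), so ‖F‖₂ = 37.8198.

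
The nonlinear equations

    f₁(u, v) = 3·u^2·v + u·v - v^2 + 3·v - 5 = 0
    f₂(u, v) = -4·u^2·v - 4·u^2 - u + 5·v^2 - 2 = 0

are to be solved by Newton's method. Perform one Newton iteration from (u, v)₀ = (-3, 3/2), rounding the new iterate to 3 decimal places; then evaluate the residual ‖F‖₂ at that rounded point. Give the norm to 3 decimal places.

At (-3, 3/2): F = (33.250, -77.750).
Jacobian J = [[6·u·v + v, 3·u^2 + u - 2·v + 3], [-8·u·v - 8·u - 1, -4·u^2 + 10·v]].
At the point, J = [[-25.500, 24.000], [59.000, -21.000]] (det J = -880.500).
Solving J·Δ = −F gives Δ = (1.326, 0.024).
Then the next iterate is (u, v)₁ = (-1.674, 1.524).
Re-evaluating at (-1.674, 1.524): F = (7.51025, -17.00490), so ‖F‖₂ = 18.590.

18.590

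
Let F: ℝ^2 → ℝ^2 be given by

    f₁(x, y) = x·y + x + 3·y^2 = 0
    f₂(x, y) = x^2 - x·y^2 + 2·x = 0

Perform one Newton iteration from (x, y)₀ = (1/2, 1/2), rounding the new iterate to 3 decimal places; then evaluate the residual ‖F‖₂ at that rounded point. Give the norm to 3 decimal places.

At (1/2, 1/2): F = (1.500, 1.125).
Jacobian J = [[y + 1, x + 6·y], [2·x - y^2 + 2, -2·x·y]].
At the point, J = [[1.500, 3.500], [2.750, -0.500]] (det J = -10.375).
Solving J·Δ = −F gives Δ = (-0.452, -0.235).
Then the next iterate is (x, y)₁ = (0.048, 0.265).
Re-evaluating at (0.048, 0.265): F = (0.27140, 0.09493), so ‖F‖₂ = 0.288.

0.288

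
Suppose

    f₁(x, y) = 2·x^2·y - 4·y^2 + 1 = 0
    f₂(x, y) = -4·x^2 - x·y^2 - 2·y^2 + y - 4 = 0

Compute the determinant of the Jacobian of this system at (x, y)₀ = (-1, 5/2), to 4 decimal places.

J = [[4·x·y, 2·x^2 - 8·y], [-8·x - y^2, -2·x·y - 4·y + 1]].
At the point, J = [[-10.0000, -18.0000], [1.7500, -4.0000]].
det J = 71.5000.

71.5000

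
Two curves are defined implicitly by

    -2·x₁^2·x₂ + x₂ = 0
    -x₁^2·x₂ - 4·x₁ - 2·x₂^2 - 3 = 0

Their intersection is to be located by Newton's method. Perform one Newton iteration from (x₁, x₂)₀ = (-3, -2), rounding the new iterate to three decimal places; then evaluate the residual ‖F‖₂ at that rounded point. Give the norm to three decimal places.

10.437

At (-3, -2): F = (34.000, 19.000).
Jacobian J = [[-4·x₁·x₂, -2·x₁^2 + 1], [-2·x₁·x₂ - 4, -x₁^2 - 4·x₂]].
At the point, J = [[-24.000, -17.000], [-16.000, -1.000]] (det J = -248.000).
Solving J·Δ = −F gives Δ = (1.165, 0.355).
Then the next iterate is (x₁, x₂)₁ = (-1.835, -1.645).
Re-evaluating at (-1.835, -1.645): F = (9.43317, 4.46704), so ‖F‖₂ = 10.437.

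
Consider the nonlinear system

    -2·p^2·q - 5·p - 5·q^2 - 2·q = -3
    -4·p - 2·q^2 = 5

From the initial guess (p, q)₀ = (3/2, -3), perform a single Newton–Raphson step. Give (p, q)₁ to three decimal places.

At (3/2, -3): F = (-30.000, -29.000).
Jacobian J = [[-4·p·q - 5, -2·p^2 - 10·q - 2], [-4, -4·q]].
At the point, J = [[13.000, 23.500], [-4.000, 12.000]] (det J = 250.000).
Solving J·Δ = −F gives Δ = (-1.286, 1.988).
Then the next iterate is (p, q)₁ = (0.214, -1.012).

(0.214, -1.012)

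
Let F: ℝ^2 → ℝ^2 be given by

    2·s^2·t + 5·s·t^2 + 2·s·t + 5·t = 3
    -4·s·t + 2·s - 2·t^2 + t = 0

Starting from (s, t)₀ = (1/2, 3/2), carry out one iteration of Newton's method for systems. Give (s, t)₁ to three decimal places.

(0.243, 0.932)

At (1/2, 3/2): F = (12.375, -5.000).
Jacobian J = [[4·s·t + 5·t^2 + 2·t, 2·s^2 + 10·s·t + 2·s + 5], [-4·t + 2, -4·s - 4·t + 1]].
At the point, J = [[17.250, 14.000], [-4.000, -7.000]] (det J = -64.750).
Solving J·Δ = −F gives Δ = (-0.257, -0.568).
Then the next iterate is (s, t)₁ = (0.243, 0.932).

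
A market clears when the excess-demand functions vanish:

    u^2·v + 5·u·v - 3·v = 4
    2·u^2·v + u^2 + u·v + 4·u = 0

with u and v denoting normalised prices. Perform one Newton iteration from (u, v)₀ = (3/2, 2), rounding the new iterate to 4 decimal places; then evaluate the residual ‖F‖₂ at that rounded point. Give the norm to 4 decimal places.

At (3/2, 2): F = (9.5000, 20.2500).
Jacobian J = [[2·u·v + 5·v, u^2 + 5·u - 3], [4·u·v + 2·u + v + 4, 2·u^2 + u]].
At the point, J = [[16.0000, 6.7500], [21.0000, 6.0000]] (det J = -45.7500).
Solving J·Δ = −F gives Δ = (-1.7418, 2.7213).
Then the next iterate is (u, v)₁ = (-0.2418, 4.7213).
Re-evaluating at (-0.2418, 4.7213): F = (-23.595910, -1.498260), so ‖F‖₂ = 23.6434.

23.6434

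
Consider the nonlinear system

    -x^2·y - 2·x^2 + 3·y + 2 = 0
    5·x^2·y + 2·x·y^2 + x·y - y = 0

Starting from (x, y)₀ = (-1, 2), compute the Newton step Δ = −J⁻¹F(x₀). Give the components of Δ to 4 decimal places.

At (-1, 2): F = (4.0000, -2.0000).
Jacobian J = [[-2·x·y - 4·x, -x^2 + 3], [10·x·y + 2·y^2 + y, 5·x^2 + 4·x·y + x - 1]].
At the point, J = [[8.0000, 2.0000], [-10.0000, -5.0000]] (det J = -20.0000).
Solving J·Δ = −F gives Δ = (-0.8000, 1.2000).

(-0.8000, 1.2000)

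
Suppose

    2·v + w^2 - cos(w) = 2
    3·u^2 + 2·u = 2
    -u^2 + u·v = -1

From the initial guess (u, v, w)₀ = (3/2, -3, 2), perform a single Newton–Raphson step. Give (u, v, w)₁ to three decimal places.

At (3/2, -3, 2): F = (-3.58385, 7.750, -5.750).
Jacobian J = [[0, 2, 2·w + sin(w)], [6·u + 2, 0, 0], [-2·u + v, u, 0]].
At the point, J = [[0.000, 2.000, 4.90930], [11.000, 0.000, 0.000], [-6.000, 1.500, 0.000]] (det J = 81.00341).
Solving J·Δ = −F gives Δ = (-0.705, 1.015, 0.316).
Then the next iterate is (u, v, w)₁ = (0.795, -1.985, 2.316).

(0.795, -1.985, 2.316)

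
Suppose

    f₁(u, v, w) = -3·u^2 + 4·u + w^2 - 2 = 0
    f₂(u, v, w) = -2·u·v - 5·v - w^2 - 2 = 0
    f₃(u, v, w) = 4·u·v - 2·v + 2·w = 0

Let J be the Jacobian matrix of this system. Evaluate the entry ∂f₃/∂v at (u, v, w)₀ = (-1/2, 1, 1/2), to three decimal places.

-4.000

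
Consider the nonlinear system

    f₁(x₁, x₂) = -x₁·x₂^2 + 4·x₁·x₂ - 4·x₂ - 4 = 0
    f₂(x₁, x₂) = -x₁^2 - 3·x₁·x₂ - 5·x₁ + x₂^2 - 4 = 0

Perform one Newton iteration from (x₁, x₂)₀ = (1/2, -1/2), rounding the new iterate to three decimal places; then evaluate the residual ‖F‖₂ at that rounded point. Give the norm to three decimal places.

4.187

At (1/2, -1/2): F = (-3.125, -5.750).
Jacobian J = [[-x₂^2 + 4·x₂, -2·x₁·x₂ + 4·x₁ - 4], [-2·x₁ - 3·x₂ - 5, -3·x₁ + 2·x₂]].
At the point, J = [[-2.250, -1.500], [-4.500, -2.500]] (det J = -1.125).
Solving J·Δ = −F gives Δ = (-0.722, -1.000).
Then the next iterate is (x₁, x₂)₁ = (-0.222, -1.500).
Re-evaluating at (-0.222, -1.500): F = (3.83150, -1.68828), so ‖F‖₂ = 4.187.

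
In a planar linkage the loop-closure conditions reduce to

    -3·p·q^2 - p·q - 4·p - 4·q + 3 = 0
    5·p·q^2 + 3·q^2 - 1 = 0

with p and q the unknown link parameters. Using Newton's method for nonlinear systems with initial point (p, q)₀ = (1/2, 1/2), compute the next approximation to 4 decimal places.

At (1/2, 1/2): F = (-1.6250, 0.3750).
Jacobian J = [[-3·q^2 - q - 4, -6·p·q - p - 4], [5·q^2, 10·p·q + 6·q]].
At the point, J = [[-5.2500, -6.0000], [1.2500, 5.5000]] (det J = -21.3750).
Solving J·Δ = −F gives Δ = (-0.3129, 0.0029).
Then the next iterate is (p, q)₁ = (0.1871, 0.5029).

(0.1871, 0.5029)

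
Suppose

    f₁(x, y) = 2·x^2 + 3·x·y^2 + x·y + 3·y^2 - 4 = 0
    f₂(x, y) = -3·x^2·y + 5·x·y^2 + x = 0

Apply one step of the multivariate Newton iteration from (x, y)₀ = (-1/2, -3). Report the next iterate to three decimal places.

At (-1/2, -3): F = (11.500, -20.750).
Jacobian J = [[4·x + 3·y^2 + y, 6·x·y + x + 6·y], [-6·x·y + 5·y^2 + 1, -3·x^2 + 10·x·y]].
At the point, J = [[22.000, -9.500], [37.000, 14.250]] (det J = 665.000).
Solving J·Δ = −F gives Δ = (0.050, 1.326).
Then the next iterate is (x, y)₁ = (-0.450, -1.674).

(-0.450, -1.674)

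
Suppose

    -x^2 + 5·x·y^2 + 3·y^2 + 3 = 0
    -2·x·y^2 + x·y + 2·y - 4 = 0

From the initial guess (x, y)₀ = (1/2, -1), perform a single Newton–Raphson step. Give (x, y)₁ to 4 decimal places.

(-2.5250, -1.3500)

At (1/2, -1): F = (8.2500, -7.5000).
Jacobian J = [[-2·x + 5·y^2, 10·x·y + 6·y], [-2·y^2 + y, -4·x·y + x + 2]].
At the point, J = [[4.0000, -11.0000], [-3.0000, 4.5000]] (det J = -15.0000).
Solving J·Δ = −F gives Δ = (-3.0250, -0.3500).
Then the next iterate is (x, y)₁ = (-2.5250, -1.3500).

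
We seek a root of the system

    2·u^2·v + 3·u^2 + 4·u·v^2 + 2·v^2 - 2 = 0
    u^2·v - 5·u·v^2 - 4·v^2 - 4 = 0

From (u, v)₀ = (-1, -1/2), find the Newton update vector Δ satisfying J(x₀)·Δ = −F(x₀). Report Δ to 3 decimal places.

At (-1, -1/2): F = (-0.500, -4.250).
Jacobian J = [[4·u·v + 6·u + 4·v^2, 2·u^2 + 8·u·v + 4·v], [2·u·v - 5·v^2, u^2 - 10·u·v - 8·v]].
At the point, J = [[-3.000, 4.000], [-0.250, 0.000]] (det J = 1.000).
Solving J·Δ = −F gives Δ = (-17.000, -12.625).

(-17.000, -12.625)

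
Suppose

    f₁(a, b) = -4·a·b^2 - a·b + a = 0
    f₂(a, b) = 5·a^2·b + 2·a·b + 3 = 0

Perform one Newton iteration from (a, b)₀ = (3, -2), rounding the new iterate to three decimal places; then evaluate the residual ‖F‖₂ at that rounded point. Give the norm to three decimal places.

30.609

At (3, -2): F = (-39.000, -99.000).
Jacobian J = [[-4·b^2 - b + 1, -8·a·b - a], [10·a·b + 2·b, 5·a^2 + 2·a]].
At the point, J = [[-13.000, 45.000], [-64.000, 51.000]] (det J = 2217.000).
Solving J·Δ = −F gives Δ = (-1.112, 0.545).
Then the next iterate is (a, b)₁ = (1.888, -1.455).
Re-evaluating at (1.888, -1.455): F = (-11.35273, -28.42614), so ‖F‖₂ = 30.609.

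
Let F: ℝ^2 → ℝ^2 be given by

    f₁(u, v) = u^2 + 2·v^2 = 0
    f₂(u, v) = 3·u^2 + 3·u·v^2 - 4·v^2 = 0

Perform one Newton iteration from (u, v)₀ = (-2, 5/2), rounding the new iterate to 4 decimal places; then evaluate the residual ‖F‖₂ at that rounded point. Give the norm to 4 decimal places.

At (-2, 5/2): F = (16.5000, -50.5000).
Jacobian J = [[2·u, 4·v], [6·u + 3·v^2, 6·u·v - 8·v]].
At the point, J = [[-4.0000, 10.0000], [6.7500, -50.0000]] (det J = 132.5000).
Solving J·Δ = −F gives Δ = (2.4151, -0.6840).
Then the next iterate is (u, v)₁ = (0.4151, 1.8160).
Re-evaluating at (0.4151, 1.8160): F = (6.768020, -8.567680), so ‖F‖₂ = 10.9184.

10.9184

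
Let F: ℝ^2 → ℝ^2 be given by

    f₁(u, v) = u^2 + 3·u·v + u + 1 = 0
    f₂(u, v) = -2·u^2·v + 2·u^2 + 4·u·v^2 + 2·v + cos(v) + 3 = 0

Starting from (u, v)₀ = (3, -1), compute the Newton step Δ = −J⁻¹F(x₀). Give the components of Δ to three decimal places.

At (3, -1): F = (4.000, 49.54030).
Jacobian J = [[2·u + 3·v + 1, 3·u], [-4·u·v + 4·u + 4·v^2, -2·u^2 + 8·u·v - sin(v) + 2]].
At the point, J = [[4.000, 9.000], [28.000, -39.15853]] (det J = -408.63412).
Solving J·Δ = −F gives Δ = (-1.474, 0.211).

(-1.474, 0.211)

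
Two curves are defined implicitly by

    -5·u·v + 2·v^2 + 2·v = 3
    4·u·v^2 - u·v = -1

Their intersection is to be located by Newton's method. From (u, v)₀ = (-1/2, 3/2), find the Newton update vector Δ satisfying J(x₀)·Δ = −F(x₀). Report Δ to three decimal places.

(-0.440, -1.100)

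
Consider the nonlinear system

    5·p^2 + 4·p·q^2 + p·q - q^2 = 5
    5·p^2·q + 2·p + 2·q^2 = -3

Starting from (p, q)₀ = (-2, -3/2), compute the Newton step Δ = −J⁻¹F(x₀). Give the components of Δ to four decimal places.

At (-2, -3/2): F = (-2.2500, -26.5000).
Jacobian J = [[10·p + 4·q^2 + q, 8·p·q + p - 2·q], [10·p·q + 2, 5·p^2 + 4·q]].
At the point, J = [[-12.5000, 25.0000], [32.0000, 14.0000]] (det J = -975.0000).
Solving J·Δ = −F gives Δ = (0.6472, 0.4136).

(0.6472, 0.4136)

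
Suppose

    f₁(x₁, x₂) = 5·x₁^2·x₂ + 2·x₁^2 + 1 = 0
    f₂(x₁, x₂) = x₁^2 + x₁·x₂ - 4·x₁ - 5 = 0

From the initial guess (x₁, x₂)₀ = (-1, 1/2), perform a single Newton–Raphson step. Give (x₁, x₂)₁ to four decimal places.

(-0.9178, -0.4521)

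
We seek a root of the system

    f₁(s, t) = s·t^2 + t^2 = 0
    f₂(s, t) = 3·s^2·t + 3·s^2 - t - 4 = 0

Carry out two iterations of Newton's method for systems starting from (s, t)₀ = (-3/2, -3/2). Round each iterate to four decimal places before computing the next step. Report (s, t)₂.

(-1.3191, -0.1488)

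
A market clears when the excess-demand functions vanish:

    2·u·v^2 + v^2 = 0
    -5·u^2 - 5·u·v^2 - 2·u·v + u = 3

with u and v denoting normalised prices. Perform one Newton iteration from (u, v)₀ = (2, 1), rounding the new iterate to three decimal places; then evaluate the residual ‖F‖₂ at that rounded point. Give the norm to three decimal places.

At (2, 1): F = (5.000, -35.000).
Jacobian J = [[2·v^2, 4·u·v + 2·v], [-10·u - 5·v^2 - 2·v + 1, -10·u·v - 2·u]].
At the point, J = [[2.000, 10.000], [-26.000, -24.000]] (det J = 212.000).
Solving J·Δ = −F gives Δ = (-1.085, -0.283).
Then the next iterate is (u, v)₁ = (0.915, 0.717).
Re-evaluating at (0.915, 0.717): F = (1.45487, -9.93519), so ‖F‖₂ = 10.041.

10.041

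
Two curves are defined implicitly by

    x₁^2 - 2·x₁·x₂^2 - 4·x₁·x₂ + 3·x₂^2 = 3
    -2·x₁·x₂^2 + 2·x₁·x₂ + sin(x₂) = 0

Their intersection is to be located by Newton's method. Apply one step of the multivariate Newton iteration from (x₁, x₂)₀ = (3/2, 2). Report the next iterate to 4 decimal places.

At (3/2, 2): F = (-12.7500, -5.090703).
Jacobian J = [[2·x₁ - 2·x₂^2 - 4·x₂, -4·x₁·x₂ - 4·x₁ + 6·x₂], [-2·x₂^2 + 2·x₂, -4·x₁·x₂ + 2·x₁ + cos(x₂)]].
At the point, J = [[-13.0000, -6.0000], [-4.0000, -9.416147]] (det J = 98.409909).
Solving J·Δ = −F gives Δ = (-0.9096, -0.1542).
Then the next iterate is (x₁, x₂)₁ = (0.5904, 1.8458).

(0.5904, 1.8458)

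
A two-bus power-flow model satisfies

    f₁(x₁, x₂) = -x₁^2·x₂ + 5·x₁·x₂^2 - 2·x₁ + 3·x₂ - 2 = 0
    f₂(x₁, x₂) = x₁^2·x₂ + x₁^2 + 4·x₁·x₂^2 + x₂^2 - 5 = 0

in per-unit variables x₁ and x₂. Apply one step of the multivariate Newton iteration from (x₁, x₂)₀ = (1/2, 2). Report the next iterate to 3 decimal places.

At (1/2, 2): F = (12.500, 7.750).
Jacobian J = [[-2·x₁·x₂ + 5·x₂^2 - 2, -x₁^2 + 10·x₁·x₂ + 3], [2·x₁·x₂ + 2·x₁ + 4·x₂^2, x₁^2 + 8·x₁·x₂ + 2·x₂]].
At the point, J = [[16.000, 12.750], [19.000, 12.250]] (det J = -46.250).
Solving J·Δ = −F gives Δ = (1.174, -2.454).
Then the next iterate is (x₁, x₂)₁ = (1.674, -0.454).

(1.674, -0.454)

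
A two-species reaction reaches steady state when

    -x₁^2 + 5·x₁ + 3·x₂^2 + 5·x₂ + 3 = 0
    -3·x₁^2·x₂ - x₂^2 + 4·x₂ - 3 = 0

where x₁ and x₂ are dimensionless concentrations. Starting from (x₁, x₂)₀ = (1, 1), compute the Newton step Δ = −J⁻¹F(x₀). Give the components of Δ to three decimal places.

At (1, 1): F = (15.000, -3.000).
Jacobian J = [[-2·x₁ + 5, 6·x₂ + 5], [-6·x₁·x₂, -3·x₁^2 - 2·x₂ + 4]].
At the point, J = [[3.000, 11.000], [-6.000, -1.000]] (det J = 63.000).
Solving J·Δ = −F gives Δ = (-0.286, -1.286).

(-0.286, -1.286)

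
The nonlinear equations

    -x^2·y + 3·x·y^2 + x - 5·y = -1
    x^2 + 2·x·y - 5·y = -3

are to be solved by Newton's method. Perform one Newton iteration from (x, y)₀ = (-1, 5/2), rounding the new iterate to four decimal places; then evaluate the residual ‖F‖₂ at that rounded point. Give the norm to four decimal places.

At (-1, 5/2): F = (-33.7500, -13.5000).
Jacobian J = [[-2·x·y + 3·y^2 + 1, -x^2 + 6·x·y - 5], [2·x + 2·y, 2·x - 5]].
At the point, J = [[24.7500, -21.0000], [3.0000, -7.0000]] (det J = -110.2500).
Solving J·Δ = −F gives Δ = (-0.4286, -2.1122).
Then the next iterate is (x, y)₁ = (-1.4286, 0.3878).
Re-evaluating at (-1.4286, 0.3878): F = (-3.803597, 1.993876), so ‖F‖₂ = 4.2945.

4.2945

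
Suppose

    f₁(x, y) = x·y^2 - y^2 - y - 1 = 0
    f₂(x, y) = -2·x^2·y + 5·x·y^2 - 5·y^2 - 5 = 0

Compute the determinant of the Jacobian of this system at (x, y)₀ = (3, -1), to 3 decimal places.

47.000

J = [[y^2, 2·x·y - 2·y - 1], [-4·x·y + 5·y^2, -2·x^2 + 10·x·y - 10·y]].
At the point, J = [[1.000, -5.000], [17.000, -38.000]].
det J = 47.000.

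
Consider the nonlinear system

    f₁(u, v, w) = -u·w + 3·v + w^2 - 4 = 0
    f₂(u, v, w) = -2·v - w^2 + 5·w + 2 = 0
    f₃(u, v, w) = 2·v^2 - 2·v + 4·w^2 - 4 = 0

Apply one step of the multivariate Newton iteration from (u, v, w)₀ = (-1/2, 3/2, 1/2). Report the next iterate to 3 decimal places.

At (-1/2, 3/2, 1/2): F = (1.000, 1.250, -1.500).
Jacobian J = [[-w, 3, -u + 2·w], [0, -2, -2·w + 5], [0, 4·v - 2, 8·w]].
At the point, J = [[-0.500, 3.000, 1.500], [0.000, -2.000, 4.000], [0.000, 4.000, 4.000]] (det J = 12.000).
Solving J·Δ = −F gives Δ = (4.500, 0.458, -0.083).
Then the next iterate is (u, v, w)₁ = (4.000, 1.958, 0.417).

(4.000, 1.958, 0.417)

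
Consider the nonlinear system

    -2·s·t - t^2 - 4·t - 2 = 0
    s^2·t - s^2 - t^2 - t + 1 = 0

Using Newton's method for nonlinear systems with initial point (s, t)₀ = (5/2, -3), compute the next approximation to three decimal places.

(-9.500, -21.667)

At (5/2, -3): F = (16.000, -30.000).
Jacobian J = [[-2·t, -2·s - 2·t - 4], [2·s·t - 2·s, s^2 - 2·t - 1]].
At the point, J = [[6.000, -3.000], [-20.000, 11.250]] (det J = 7.500).
Solving J·Δ = −F gives Δ = (-12.000, -18.667).
Then the next iterate is (s, t)₁ = (-9.500, -21.667).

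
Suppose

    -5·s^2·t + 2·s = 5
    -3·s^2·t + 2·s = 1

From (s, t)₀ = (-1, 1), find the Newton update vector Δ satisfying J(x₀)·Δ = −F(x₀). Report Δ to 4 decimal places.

(-1.5000, -6.0000)

At (-1, 1): F = (-12.0000, -6.0000).
Jacobian J = [[-10·s·t + 2, -5·s^2], [-6·s·t + 2, -3·s^2]].
At the point, J = [[12.0000, -5.0000], [8.0000, -3.0000]] (det J = 4.0000).
Solving J·Δ = −F gives Δ = (-1.5000, -6.0000).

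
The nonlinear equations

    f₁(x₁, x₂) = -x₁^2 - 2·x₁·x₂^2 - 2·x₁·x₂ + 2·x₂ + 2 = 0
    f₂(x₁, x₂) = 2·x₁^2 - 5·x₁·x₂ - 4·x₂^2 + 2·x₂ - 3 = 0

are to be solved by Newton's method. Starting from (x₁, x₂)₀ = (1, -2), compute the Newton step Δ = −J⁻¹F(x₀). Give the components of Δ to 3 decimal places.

At (1, -2): F = (-7.000, -11.000).
Jacobian J = [[-2·x₁ - 2·x₂^2 - 2·x₂, -4·x₁·x₂ - 2·x₁ + 2], [4·x₁ - 5·x₂, -5·x₁ - 8·x₂ + 2]].
At the point, J = [[-6.000, 8.000], [14.000, 13.000]] (det J = -190.000).
Solving J·Δ = −F gives Δ = (-0.016, 0.863).

(-0.016, 0.863)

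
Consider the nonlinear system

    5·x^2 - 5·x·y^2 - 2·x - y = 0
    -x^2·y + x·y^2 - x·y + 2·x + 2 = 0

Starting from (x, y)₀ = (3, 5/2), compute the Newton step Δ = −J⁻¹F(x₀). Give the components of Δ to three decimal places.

(-0.588, -0.728)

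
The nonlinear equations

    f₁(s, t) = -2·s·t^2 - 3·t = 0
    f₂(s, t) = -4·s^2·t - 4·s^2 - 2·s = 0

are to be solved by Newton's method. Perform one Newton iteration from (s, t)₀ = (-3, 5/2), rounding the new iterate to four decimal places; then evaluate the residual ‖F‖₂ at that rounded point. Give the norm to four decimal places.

34.5919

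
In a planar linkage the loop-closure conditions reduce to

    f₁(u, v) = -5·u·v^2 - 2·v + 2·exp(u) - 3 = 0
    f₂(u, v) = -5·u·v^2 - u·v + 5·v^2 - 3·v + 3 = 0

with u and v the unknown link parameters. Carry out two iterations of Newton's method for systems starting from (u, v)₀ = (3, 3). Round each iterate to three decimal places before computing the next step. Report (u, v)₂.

(1.748, 1.261)

At (3, 3): F = (-103.82893, -105.000).
Jacobian J = [[-5·v^2 + 2·exp(u), -10·u·v - 2], [-5·v^2 - v, -10·u·v - u + 10·v - 3]].
At the point, J = [[-4.82893, -92.000], [-48.000, -66.000]] (det J = -4097.29087).
Solving J·Δ = −F gives Δ = (-0.685, -1.093).
Then the next iterate is (u, v)₁ = (2.315, 1.907).
Round to (2.315, 1.907) and repeat: F = (-28.65837, -31.04667), J = [[2.06660, -46.14705], [-20.09024, -30.39205]].
Δ = (-0.567, -0.646), so (u, v)₂ = (1.748, 1.261).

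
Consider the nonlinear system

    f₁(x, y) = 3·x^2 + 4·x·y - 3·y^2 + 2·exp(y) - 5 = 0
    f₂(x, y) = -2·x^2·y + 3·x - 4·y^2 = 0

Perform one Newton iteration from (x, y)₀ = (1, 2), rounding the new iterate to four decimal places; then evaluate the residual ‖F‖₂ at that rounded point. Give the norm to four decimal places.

4.8899

At (1, 2): F = (8.778112, -17.0000).
Jacobian J = [[6·x + 4·y, 4·x - 6·y + 2·exp(y)], [-4·x·y + 3, -2·x^2 - 8·y]].
At the point, J = [[14.0000, 6.778112], [-5.0000, -18.0000]] (det J = -218.109439).
Solving J·Δ = −F gives Δ = (-0.1961, -0.8900).
Then the next iterate is (x, y)₁ = (0.8039, 1.1100).
Re-evaluating at (0.8039, 1.1100): F = (2.880498, -3.951387), so ‖F‖₂ = 4.8899.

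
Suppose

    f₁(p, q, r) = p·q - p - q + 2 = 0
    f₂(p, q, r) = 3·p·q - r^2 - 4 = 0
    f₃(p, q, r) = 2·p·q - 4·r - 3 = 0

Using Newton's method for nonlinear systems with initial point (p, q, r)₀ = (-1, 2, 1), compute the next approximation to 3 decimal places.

(0.500, 2.250, -0.375)

At (-1, 2, 1): F = (-1.000, -11.000, -11.000).
Jacobian J = [[q - 1, p - 1, 0], [3·q, 3·p, -2·r], [2·q, 2·p, -4]].
At the point, J = [[1.000, -2.000, 0.000], [6.000, -3.000, -2.000], [4.000, -2.000, -4.000]] (det J = -24.000).
Solving J·Δ = −F gives Δ = (1.500, 0.250, -1.375).
Then the next iterate is (p, q, r)₁ = (0.500, 2.250, -0.375).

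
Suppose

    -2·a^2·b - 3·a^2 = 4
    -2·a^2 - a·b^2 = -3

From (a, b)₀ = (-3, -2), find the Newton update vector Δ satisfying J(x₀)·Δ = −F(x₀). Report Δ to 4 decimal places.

At (-3, -2): F = (5.0000, -3.0000).
Jacobian J = [[-4·a·b - 6·a, -2·a^2], [-4·a - b^2, -2·a·b]].
At the point, J = [[-6.0000, -18.0000], [8.0000, -12.0000]] (det J = 216.0000).
Solving J·Δ = −F gives Δ = (0.5278, 0.1019).

(0.5278, 0.1019)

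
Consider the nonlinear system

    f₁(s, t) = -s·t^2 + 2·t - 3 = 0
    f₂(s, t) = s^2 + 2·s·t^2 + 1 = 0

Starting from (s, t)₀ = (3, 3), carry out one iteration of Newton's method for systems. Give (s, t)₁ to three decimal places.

At (3, 3): F = (-24.000, 64.000).
Jacobian J = [[-t^2, -2·s·t + 2], [2·s + 2·t^2, 4·s·t]].
At the point, J = [[-9.000, -16.000], [24.000, 36.000]] (det J = 60.000).
Solving J·Δ = −F gives Δ = (-2.667, 0.000).
Then the next iterate is (s, t)₁ = (0.333, 3.000).

(0.333, 3.000)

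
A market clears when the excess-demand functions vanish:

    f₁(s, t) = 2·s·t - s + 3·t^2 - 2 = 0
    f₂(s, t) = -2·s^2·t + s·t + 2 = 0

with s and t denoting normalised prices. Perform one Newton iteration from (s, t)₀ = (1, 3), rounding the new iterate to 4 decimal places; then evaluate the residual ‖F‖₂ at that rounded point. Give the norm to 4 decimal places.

6.7105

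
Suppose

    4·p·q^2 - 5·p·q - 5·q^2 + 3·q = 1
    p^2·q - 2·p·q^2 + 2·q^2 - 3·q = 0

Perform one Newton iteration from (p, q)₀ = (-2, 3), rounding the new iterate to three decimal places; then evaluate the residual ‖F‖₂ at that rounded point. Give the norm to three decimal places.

28.141

At (-2, 3): F = (-79.000, 57.000).
Jacobian J = [[4·q^2 - 5·q, 8·p·q - 5·p - 10·q + 3], [2·p·q - 2·q^2, p^2 - 4·p·q + 4·q - 3]].
At the point, J = [[21.000, -65.000], [-30.000, 37.000]] (det J = -1173.000).
Solving J·Δ = −F gives Δ = (0.667, -1.000).
Then the next iterate is (p, q)₁ = (-1.333, 2.000).
Re-evaluating at (-1.333, 2.000): F = (-22.998, 16.21778), so ‖F‖₂ = 28.141.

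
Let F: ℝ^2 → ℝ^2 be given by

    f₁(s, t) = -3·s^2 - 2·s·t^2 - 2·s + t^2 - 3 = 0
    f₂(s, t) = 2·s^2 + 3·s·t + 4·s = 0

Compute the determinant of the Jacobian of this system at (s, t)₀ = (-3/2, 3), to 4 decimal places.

-118.5000

J = [[-6·s - 2·t^2 - 2, -4·s·t + 2·t], [4·s + 3·t + 4, 3·s]].
At the point, J = [[-11.0000, 24.0000], [7.0000, -4.5000]].
det J = -118.5000.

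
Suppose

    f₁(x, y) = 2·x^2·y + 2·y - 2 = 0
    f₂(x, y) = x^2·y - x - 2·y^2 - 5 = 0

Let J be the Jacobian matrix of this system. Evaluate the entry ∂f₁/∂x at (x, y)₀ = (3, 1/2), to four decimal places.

6.0000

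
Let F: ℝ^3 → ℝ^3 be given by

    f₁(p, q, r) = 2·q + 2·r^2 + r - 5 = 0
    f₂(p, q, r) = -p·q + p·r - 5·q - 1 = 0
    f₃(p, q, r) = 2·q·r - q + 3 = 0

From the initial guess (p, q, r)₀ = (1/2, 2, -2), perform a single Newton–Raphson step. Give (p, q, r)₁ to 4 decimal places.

At (1/2, 2, -2): F = (5.0000, -13.0000, -7.0000).
Jacobian J = [[0, 2, 4·r + 1], [-q + r, -p - 5, p], [0, 2·r - 1, 2·q]].
At the point, J = [[0.0000, 2.0000, -7.0000], [-4.0000, -5.5000, 0.5000], [0.0000, -5.0000, 4.0000]] (det J = -108.0000).
Solving J·Δ = −F gives Δ = (-1.7222, -1.0741, 0.4074).
Then the next iterate is (p, q, r)₁ = (-1.2222, 0.9259, -1.5926).

(-1.2222, 0.9259, -1.5926)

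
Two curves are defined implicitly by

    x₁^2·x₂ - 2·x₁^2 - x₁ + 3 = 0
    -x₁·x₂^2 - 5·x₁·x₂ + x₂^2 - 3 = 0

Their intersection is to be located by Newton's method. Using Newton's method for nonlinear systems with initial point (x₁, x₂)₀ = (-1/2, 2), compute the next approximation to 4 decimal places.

(5.0500, 10.2000)

At (-1/2, 2): F = (3.5000, 8.0000).
Jacobian J = [[2·x₁·x₂ - 4·x₁ - 1, x₁^2], [-x₂^2 - 5·x₂, -2·x₁·x₂ - 5·x₁ + 2·x₂]].
At the point, J = [[-1.0000, 0.2500], [-14.0000, 8.5000]] (det J = -5.0000).
Solving J·Δ = −F gives Δ = (5.5500, 8.2000).
Then the next iterate is (x₁, x₂)₁ = (5.0500, 10.2000).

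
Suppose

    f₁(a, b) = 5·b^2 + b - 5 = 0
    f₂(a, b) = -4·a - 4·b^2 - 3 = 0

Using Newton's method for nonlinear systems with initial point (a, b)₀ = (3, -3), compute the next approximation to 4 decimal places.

At (3, -3): F = (37.0000, -51.0000).
Jacobian J = [[0, 10·b + 1], [-4, -8·b]].
At the point, J = [[0.0000, -29.0000], [-4.0000, 24.0000]] (det J = -116.0000).
Solving J·Δ = −F gives Δ = (-5.0948, 1.2759).
Then the next iterate is (a, b)₁ = (-2.0948, -1.7241).

(-2.0948, -1.7241)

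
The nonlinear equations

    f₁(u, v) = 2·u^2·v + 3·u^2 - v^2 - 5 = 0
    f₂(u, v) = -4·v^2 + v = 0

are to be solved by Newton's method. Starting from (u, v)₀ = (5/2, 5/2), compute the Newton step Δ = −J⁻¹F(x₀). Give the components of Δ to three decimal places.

(-0.747, -1.184)

At (5/2, 5/2): F = (38.750, -22.500).
Jacobian J = [[4·u·v + 6·u, 2·u^2 - 2·v], [0, -8·v + 1]].
At the point, J = [[40.000, 7.500], [0.000, -19.000]] (det J = -760.000).
Solving J·Δ = −F gives Δ = (-0.747, -1.184).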